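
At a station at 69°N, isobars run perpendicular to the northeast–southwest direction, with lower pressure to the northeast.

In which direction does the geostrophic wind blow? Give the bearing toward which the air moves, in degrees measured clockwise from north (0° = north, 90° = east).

The pressure-gradient force points toward the northeast (bearing 045°).
Geostrophic balance: in the Northern Hemisphere the Coriolis force deflects motion to the right, so the geostrophic wind blows 90° to the right of the pressure-gradient force (low pressure on the left).
Rotating 045° by 90° clockwise gives 135° — the wind blows toward the southeast.

135°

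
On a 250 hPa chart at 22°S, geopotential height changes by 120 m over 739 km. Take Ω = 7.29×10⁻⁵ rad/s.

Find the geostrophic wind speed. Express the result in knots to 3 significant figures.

Coriolis parameter at 22°S:
f = 2Ω sin φ = 2 × 7.29×10⁻⁵ × sin 22° = 5.46×10⁻⁵ s⁻¹
Height gradient: |∂Z/∂n| = 120 m / 739000 m = 1.62×10⁻⁴
On a pressure surface, geostrophic balance gives V_g = (g/f)|∂Z/∂n|:
V_g = 9.81 × 1.62×10⁻⁴ / 5.46×10⁻⁵ = 29.2 m/s
Converting: 29.2 m/s × 1.944 = 56.7 knots

56.7 knots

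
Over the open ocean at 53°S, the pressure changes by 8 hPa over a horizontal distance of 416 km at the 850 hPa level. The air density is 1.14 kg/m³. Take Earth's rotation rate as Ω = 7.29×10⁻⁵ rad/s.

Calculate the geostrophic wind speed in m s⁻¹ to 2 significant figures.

14 m s⁻¹

Coriolis parameter at 53°S:
f = 2Ω sin φ = 2 × 7.29×10⁻⁵ × sin 53° = 1.16×10⁻⁴ s⁻¹
Pressure gradient: |∂P/∂n| = 800 Pa / 416000 m = 1.92×10⁻³ Pa/m
Geostrophic balance (pressure-gradient force = Coriolis force):
V_g = (1/(fρ)) |∂P/∂n| = 1.92×10⁻³ / (1.16×10⁻⁴ × 1.14) = 14.5 m/s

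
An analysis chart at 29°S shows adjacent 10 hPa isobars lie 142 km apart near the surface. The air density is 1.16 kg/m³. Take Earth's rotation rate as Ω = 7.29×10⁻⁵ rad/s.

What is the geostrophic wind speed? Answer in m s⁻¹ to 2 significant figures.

86 m s⁻¹

Coriolis parameter at 29°S:
f = 2Ω sin φ = 2 × 7.29×10⁻⁵ × sin 29° = 7.07×10⁻⁵ s⁻¹
Pressure gradient: |∂P/∂n| = 1000 Pa / 142000 m = 7.04×10⁻³ Pa/m
Geostrophic balance (pressure-gradient force = Coriolis force):
V_g = (1/(fρ)) |∂P/∂n| = 7.04×10⁻³ / (7.07×10⁻⁵ × 1.16) = 85.9 m/s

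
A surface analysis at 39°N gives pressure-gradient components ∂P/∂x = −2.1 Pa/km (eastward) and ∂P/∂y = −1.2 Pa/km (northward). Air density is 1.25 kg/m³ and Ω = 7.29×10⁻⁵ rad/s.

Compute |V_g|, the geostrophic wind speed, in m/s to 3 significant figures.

Coriolis parameter at 39°N:
f = 2Ω sin φ = 2 × 7.29×10⁻⁵ × sin 39° = 9.18×10⁻⁵ s⁻¹
Component geostrophic relations (x east, y north):
u_g = −(1/(fρ)) ∂P/∂y,  v_g = (1/(fρ)) ∂P/∂x
u_g = −(−1.2×10⁻³)/(9.18×10⁻⁵ × 1.25) = 10.5 m/s;  v_g = (−2.1×10⁻³)/(9.18×10⁻⁵ × 1.25) = −18.3 m/s
|V_g| = √(u_g² + v_g²) = 21.1 m/s

21.1 m/s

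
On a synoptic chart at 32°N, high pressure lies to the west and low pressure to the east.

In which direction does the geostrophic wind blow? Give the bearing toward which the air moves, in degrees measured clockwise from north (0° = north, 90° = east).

The pressure-gradient force points toward the east (bearing 090°).
Geostrophic balance: in the Northern Hemisphere the Coriolis force deflects motion to the right, so the geostrophic wind blows 90° to the right of the pressure-gradient force (low pressure on the left).
Rotating 090° by 90° clockwise gives 180° — the wind blows toward the south.

180°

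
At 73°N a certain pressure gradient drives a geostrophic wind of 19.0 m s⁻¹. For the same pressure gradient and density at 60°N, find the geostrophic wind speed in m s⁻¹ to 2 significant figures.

With the same pressure gradient and density, V_g ∝ 1/f ∝ 1/sin φ.
V₂ = V₁ · sin φ₁ / sin φ₂ = 19.0 × sin 73° / sin 60°
V₂ = 19.0 × 0.9563/0.8660 = 21 m s⁻¹

21 m s⁻¹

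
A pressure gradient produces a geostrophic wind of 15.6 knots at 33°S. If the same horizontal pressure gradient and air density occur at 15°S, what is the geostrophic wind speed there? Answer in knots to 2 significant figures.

33 knots

With the same pressure gradient and density, V_g ∝ 1/f ∝ 1/sin φ.
V₂ = V₁ · sin φ₁ / sin φ₂ = 15.6 × sin 33° / sin 15°
V₂ = 15.6 × 0.5446/0.2588 = 33 knots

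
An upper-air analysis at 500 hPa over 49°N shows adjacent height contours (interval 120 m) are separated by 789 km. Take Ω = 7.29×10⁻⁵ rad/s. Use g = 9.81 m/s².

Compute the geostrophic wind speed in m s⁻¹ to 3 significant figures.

13.6 m s⁻¹

Coriolis parameter at 49°N:
f = 2Ω sin φ = 2 × 7.29×10⁻⁵ × sin 49° = 1.10×10⁻⁴ s⁻¹
Height gradient: |∂Z/∂n| = 120 m / 789000 m = 1.52×10⁻⁴
On a pressure surface, geostrophic balance gives V_g = (g/f)|∂Z/∂n|:
V_g = 9.81 × 1.52×10⁻⁴ / 1.10×10⁻⁴ = 13.6 m/s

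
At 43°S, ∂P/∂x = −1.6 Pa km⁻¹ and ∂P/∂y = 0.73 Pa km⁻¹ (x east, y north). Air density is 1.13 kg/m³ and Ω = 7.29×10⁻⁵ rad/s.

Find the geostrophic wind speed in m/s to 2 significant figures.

16 m/s

Coriolis parameter at 43°S:
f = 2Ω sin φ = 2 × 7.29×10⁻⁵ × sin 43° = 9.94×10⁻⁵ s⁻¹
In the Southern Hemisphere f is negative: f = −9.94×10⁻⁵ s⁻¹.
Component geostrophic relations (x east, y north):
u_g = −(1/(fρ)) ∂P/∂y,  v_g = (1/(fρ)) ∂P/∂x
u_g = −(0.73×10⁻³)/(−9.94×10⁻⁵ × 1.13) = 6.50 m/s;  v_g = (−1.6×10⁻³)/(−9.94×10⁻⁵ × 1.13) = 14.2 m/s
|V_g| = √(u_g² + v_g²) = 15.7 m/s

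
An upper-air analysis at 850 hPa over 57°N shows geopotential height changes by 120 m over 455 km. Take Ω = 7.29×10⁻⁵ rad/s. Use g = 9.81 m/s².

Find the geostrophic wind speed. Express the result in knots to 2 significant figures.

41 knots

Coriolis parameter at 57°N:
f = 2Ω sin φ = 2 × 7.29×10⁻⁵ × sin 57° = 1.22×10⁻⁴ s⁻¹
Height gradient: |∂Z/∂n| = 120 m / 455000 m = 2.64×10⁻⁴
On a pressure surface, geostrophic balance gives V_g = (g/f)|∂Z/∂n|:
V_g = 9.81 × 2.64×10⁻⁴ / 1.22×10⁻⁴ = 21.2 m/s
Converting: 21.2 m/s × 1.944 = 41 knots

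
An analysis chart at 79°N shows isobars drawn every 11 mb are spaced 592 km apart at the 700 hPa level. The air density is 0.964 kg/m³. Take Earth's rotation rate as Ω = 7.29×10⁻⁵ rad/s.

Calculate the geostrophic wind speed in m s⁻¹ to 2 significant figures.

13 m s⁻¹

Coriolis parameter at 79°N:
f = 2Ω sin φ = 2 × 7.29×10⁻⁵ × sin 79° = 1.43×10⁻⁴ s⁻¹
Pressure gradient: |∂P/∂n| = 1100 Pa / 592000 m = 1.86×10⁻³ Pa/m
Geostrophic balance (pressure-gradient force = Coriolis force):
V_g = (1/(fρ)) |∂P/∂n| = 1.86×10⁻³ / (1.43×10⁻⁴ × 0.964) = 13.5 m/s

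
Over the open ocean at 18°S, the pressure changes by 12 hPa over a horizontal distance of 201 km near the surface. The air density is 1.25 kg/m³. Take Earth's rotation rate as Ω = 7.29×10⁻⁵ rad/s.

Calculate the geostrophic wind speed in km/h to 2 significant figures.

Coriolis parameter at 18°S:
f = 2Ω sin φ = 2 × 7.29×10⁻⁵ × sin 18° = 4.51×10⁻⁵ s⁻¹
Pressure gradient: |∂P/∂n| = 1200 Pa / 201000 m = 5.97×10⁻³ Pa/m
Geostrophic balance (pressure-gradient force = Coriolis force):
V_g = (1/(fρ)) |∂P/∂n| = 5.97×10⁻³ / (4.51×10⁻⁵ × 1.25) = 106 m/s
Converting: 106 m/s × 3.6 = 380 km/h

380 km/h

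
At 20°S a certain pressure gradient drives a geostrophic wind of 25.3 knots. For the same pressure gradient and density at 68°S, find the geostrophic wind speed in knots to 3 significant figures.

With the same pressure gradient and density, V_g ∝ 1/f ∝ 1/sin φ.
V₂ = V₁ · sin φ₁ / sin φ₂ = 25.3 × sin 20° / sin 68°
V₂ = 25.3 × 0.3420/0.9272 = 9.33 knots

9.33 knots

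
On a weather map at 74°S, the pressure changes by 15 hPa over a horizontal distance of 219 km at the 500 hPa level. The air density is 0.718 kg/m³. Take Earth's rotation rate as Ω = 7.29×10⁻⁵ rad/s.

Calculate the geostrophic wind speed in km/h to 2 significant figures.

250 km/h

Coriolis parameter at 74°S:
f = 2Ω sin φ = 2 × 7.29×10⁻⁵ × sin 74° = 1.40×10⁻⁴ s⁻¹
Pressure gradient: |∂P/∂n| = 1500 Pa / 219000 m = 6.85×10⁻³ Pa/m
Geostrophic balance (pressure-gradient force = Coriolis force):
V_g = (1/(fρ)) |∂P/∂n| = 6.85×10⁻³ / (1.40×10⁻⁴ × 0.718) = 68.1 m/s
Converting: 68.1 m/s × 3.6 = 250 km/h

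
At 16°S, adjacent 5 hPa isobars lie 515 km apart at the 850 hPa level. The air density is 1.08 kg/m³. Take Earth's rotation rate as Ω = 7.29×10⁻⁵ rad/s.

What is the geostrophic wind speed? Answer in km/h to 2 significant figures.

Coriolis parameter at 16°S:
f = 2Ω sin φ = 2 × 7.29×10⁻⁵ × sin 16° = 4.02×10⁻⁵ s⁻¹
Pressure gradient: |∂P/∂n| = 500 Pa / 515000 m = 9.71×10⁻⁴ Pa/m
Geostrophic balance (pressure-gradient force = Coriolis force):
V_g = (1/(fρ)) |∂P/∂n| = 9.71×10⁻⁴ / (4.02×10⁻⁵ × 1.08) = 22.4 m/s
Converting: 22.4 m/s × 3.6 = 81 km/h

81 km/h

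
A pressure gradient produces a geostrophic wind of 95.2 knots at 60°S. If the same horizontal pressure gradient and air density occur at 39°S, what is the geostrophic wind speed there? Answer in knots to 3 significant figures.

With the same pressure gradient and density, V_g ∝ 1/f ∝ 1/sin φ.
V₂ = V₁ · sin φ₁ / sin φ₂ = 95.2 × sin 60° / sin 39°
V₂ = 95.2 × 0.8660/0.6293 = 131 knots

131 knots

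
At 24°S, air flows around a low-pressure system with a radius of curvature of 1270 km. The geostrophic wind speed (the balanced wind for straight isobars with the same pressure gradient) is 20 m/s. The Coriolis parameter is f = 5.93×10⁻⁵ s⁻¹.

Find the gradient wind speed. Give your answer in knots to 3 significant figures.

Around a low, centrifugal force acts outward with Coriolis, so pressure-gradient force balances both:
(1/ρ)|∂P/∂n| = fV + V²/R  →  V² + fR·V − fR·V_g = 0
With fR = 5.93×10⁻⁵ × 1270×10³ m = 75.3 m/s:
V = [−fR + √((fR)² + 4 fR V_g)]/2 = [−75.3 + √(75.3² + 4×75.3×20)]/2 = 16.4 m/s
Subgeostrophic (V < V_g = 20 m/s), as expected around a low.
Converting: 16.4 m/s × 1.944 = 31.9 knots

31.9 knots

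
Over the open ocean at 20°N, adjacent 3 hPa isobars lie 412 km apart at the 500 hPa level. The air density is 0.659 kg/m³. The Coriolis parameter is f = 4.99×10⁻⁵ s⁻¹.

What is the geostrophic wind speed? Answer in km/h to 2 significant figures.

Pressure gradient: |∂P/∂n| = 300 Pa / 412000 m = 7.28×10⁻⁴ Pa/m
Geostrophic balance (pressure-gradient force = Coriolis force):
V_g = (1/(fρ)) |∂P/∂n| = 7.28×10⁻⁴ / (4.99×10⁻⁵ × 0.659) = 22.1 m/s
Converting: 22.1 m/s × 3.6 = 80 km/h

80 km/h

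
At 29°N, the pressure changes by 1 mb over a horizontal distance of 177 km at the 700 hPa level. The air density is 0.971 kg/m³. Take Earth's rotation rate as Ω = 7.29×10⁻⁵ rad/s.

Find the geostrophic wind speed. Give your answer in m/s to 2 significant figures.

Coriolis parameter at 29°N:
f = 2Ω sin φ = 2 × 7.29×10⁻⁵ × sin 29° = 7.07×10⁻⁵ s⁻¹
Pressure gradient: |∂P/∂n| = 100 Pa / 177000 m = 5.65×10⁻⁴ Pa/m
Geostrophic balance (pressure-gradient force = Coriolis force):
V_g = (1/(fρ)) |∂P/∂n| = 5.65×10⁻⁴ / (7.07×10⁻⁵ × 0.971) = 8.23 m/s

8.2 m/s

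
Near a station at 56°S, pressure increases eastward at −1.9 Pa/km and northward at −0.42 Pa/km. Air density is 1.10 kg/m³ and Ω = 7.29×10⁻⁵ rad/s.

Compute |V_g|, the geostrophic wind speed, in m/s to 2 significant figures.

15 m/s

Coriolis parameter at 56°S:
f = 2Ω sin φ = 2 × 7.29×10⁻⁵ × sin 56° = 1.21×10⁻⁴ s⁻¹
In the Southern Hemisphere f is negative: f = −1.21×10⁻⁴ s⁻¹.
Component geostrophic relations (x east, y north):
u_g = −(1/(fρ)) ∂P/∂y,  v_g = (1/(fρ)) ∂P/∂x
u_g = −(−0.42×10⁻³)/(−1.21×10⁻⁴ × 1.10) = −3.16 m/s;  v_g = (−1.9×10⁻³)/(−1.21×10⁻⁴ × 1.10) = 14.3 m/s
|V_g| = √(u_g² + v_g²) = 14.6 m/s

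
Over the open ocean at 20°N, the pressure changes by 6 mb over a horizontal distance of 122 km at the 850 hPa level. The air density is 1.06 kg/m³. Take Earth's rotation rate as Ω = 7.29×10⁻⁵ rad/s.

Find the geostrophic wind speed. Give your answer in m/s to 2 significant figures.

93 m/s

Coriolis parameter at 20°N:
f = 2Ω sin φ = 2 × 7.29×10⁻⁵ × sin 20° = 4.99×10⁻⁵ s⁻¹
Pressure gradient: |∂P/∂n| = 600 Pa / 122000 m = 4.92×10⁻³ Pa/m
Geostrophic balance (pressure-gradient force = Coriolis force):
V_g = (1/(fρ)) |∂P/∂n| = 4.92×10⁻³ / (4.99×10⁻⁵ × 1.06) = 93.0 m/s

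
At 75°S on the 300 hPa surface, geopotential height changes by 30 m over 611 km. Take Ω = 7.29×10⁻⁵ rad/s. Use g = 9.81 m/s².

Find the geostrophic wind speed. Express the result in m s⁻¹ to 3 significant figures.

Coriolis parameter at 75°S:
f = 2Ω sin φ = 2 × 7.29×10⁻⁵ × sin 75° = 1.41×10⁻⁴ s⁻¹
Height gradient: |∂Z/∂n| = 30 m / 611000 m = 4.91×10⁻⁵
On a pressure surface, geostrophic balance gives V_g = (g/f)|∂Z/∂n|:
V_g = 9.81 × 4.91×10⁻⁵ / 1.41×10⁻⁴ = 3.42 m/s

3.42 m s⁻¹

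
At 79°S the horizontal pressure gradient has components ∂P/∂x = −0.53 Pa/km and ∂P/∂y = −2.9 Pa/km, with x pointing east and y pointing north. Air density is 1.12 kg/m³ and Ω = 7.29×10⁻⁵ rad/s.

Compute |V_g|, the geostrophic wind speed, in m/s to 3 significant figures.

Coriolis parameter at 79°S:
f = 2Ω sin φ = 2 × 7.29×10⁻⁵ × sin 79° = 1.43×10⁻⁴ s⁻¹
In the Southern Hemisphere f is negative: f = −1.43×10⁻⁴ s⁻¹.
Component geostrophic relations (x east, y north):
u_g = −(1/(fρ)) ∂P/∂y,  v_g = (1/(fρ)) ∂P/∂x
u_g = −(−2.9×10⁻³)/(−1.43×10⁻⁴ × 1.12) = −18.1 m/s;  v_g = (−0.53×10⁻³)/(−1.43×10⁻⁴ × 1.12) = 3.31 m/s
|V_g| = √(u_g² + v_g²) = 18.4 m/s

18.4 m/s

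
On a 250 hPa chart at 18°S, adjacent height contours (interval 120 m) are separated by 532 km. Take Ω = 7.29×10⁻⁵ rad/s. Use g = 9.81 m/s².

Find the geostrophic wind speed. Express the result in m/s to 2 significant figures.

Coriolis parameter at 18°S:
f = 2Ω sin φ = 2 × 7.29×10⁻⁵ × sin 18° = 4.51×10⁻⁵ s⁻¹
Height gradient: |∂Z/∂n| = 120 m / 532000 m = 2.26×10⁻⁴
On a pressure surface, geostrophic balance gives V_g = (g/f)|∂Z/∂n|:
V_g = 9.81 × 2.26×10⁻⁴ / 4.51×10⁻⁵ = 49.1 m/s

49 m/s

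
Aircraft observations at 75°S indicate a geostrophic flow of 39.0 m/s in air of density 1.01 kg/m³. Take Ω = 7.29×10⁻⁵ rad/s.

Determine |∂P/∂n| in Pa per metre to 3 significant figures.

5.55×10⁻³ Pa/m

Coriolis parameter at 75°S:
f = 2Ω sin φ = 2 × 7.29×10⁻⁵ × sin 75° = 1.41×10⁻⁴ s⁻¹
Geostrophic balance rearranged: |∂P/∂n| = f ρ V_g
|∂P/∂n| = 1.41×10⁻⁴ × 1.01 × 39.0 = 5.55×10⁻³ Pa/m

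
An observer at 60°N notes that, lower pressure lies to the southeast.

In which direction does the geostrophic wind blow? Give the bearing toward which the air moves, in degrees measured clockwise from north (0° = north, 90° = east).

The pressure-gradient force points toward the southeast (bearing 135°).
Geostrophic balance: in the Northern Hemisphere the Coriolis force deflects motion to the right, so the geostrophic wind blows 90° to the right of the pressure-gradient force (low pressure on the left).
Rotating 135° by 90° clockwise gives 225° — the wind blows toward the southwest.

225°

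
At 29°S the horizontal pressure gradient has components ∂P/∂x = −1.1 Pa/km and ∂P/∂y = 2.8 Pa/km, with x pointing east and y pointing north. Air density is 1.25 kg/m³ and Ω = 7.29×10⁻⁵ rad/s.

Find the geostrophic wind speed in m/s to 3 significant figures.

34.0 m/s

Coriolis parameter at 29°S:
f = 2Ω sin φ = 2 × 7.29×10⁻⁵ × sin 29° = 7.07×10⁻⁵ s⁻¹
In the Southern Hemisphere f is negative: f = −7.07×10⁻⁵ s⁻¹.
Component geostrophic relations (x east, y north):
u_g = −(1/(fρ)) ∂P/∂y,  v_g = (1/(fρ)) ∂P/∂x
u_g = −(2.8×10⁻³)/(−7.07×10⁻⁵ × 1.25) = 31.7 m/s;  v_g = (−1.1×10⁻³)/(−7.07×10⁻⁵ × 1.25) = 12.4 m/s
|V_g| = √(u_g² + v_g²) = 34.0 m/s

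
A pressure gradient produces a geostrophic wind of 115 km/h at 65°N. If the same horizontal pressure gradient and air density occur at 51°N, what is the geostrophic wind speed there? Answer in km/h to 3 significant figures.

With the same pressure gradient and density, V_g ∝ 1/f ∝ 1/sin φ.
V₂ = V₁ · sin φ₁ / sin φ₂ = 115 × sin 65° / sin 51°
V₂ = 115 × 0.9063/0.7771 = 134 km/h

134 km/h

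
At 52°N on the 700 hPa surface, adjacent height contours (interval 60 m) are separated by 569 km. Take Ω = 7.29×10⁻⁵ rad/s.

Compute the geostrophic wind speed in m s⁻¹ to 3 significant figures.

Coriolis parameter at 52°N:
f = 2Ω sin φ = 2 × 7.29×10⁻⁵ × sin 52° = 1.15×10⁻⁴ s⁻¹
Height gradient: |∂Z/∂n| = 60 m / 569000 m = 1.05×10⁻⁴
On a pressure surface, geostrophic balance gives V_g = (g/f)|∂Z/∂n|:
V_g = 9.81 × 1.05×10⁻⁴ / 1.15×10⁻⁴ = 9.00 m/s

9.00 m s⁻¹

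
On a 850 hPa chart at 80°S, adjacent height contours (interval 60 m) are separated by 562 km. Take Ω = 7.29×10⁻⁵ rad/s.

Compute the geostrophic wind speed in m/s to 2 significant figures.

Coriolis parameter at 80°S:
f = 2Ω sin φ = 2 × 7.29×10⁻⁵ × sin 80° = 1.44×10⁻⁴ s⁻¹
Height gradient: |∂Z/∂n| = 60 m / 562000 m = 1.07×10⁻⁴
On a pressure surface, geostrophic balance gives V_g = (g/f)|∂Z/∂n|:
V_g = 9.81 × 1.07×10⁻⁴ / 1.44×10⁻⁴ = 7.29 m/s

7.3 m/s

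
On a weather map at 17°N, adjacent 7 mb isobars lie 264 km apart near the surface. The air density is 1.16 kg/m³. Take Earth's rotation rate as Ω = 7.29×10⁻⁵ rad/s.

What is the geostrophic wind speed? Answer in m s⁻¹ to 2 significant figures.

54 m s⁻¹

Coriolis parameter at 17°N:
f = 2Ω sin φ = 2 × 7.29×10⁻⁵ × sin 17° = 4.26×10⁻⁵ s⁻¹
Pressure gradient: |∂P/∂n| = 700 Pa / 264000 m = 2.65×10⁻³ Pa/m
Geostrophic balance (pressure-gradient force = Coriolis force):
V_g = (1/(fρ)) |∂P/∂n| = 2.65×10⁻³ / (4.26×10⁻⁵ × 1.16) = 53.6 m/s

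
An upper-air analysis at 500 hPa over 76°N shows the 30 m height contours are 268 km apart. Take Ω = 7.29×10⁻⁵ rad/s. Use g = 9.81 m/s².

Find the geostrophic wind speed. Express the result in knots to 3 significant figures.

15.1 knots

Coriolis parameter at 76°N:
f = 2Ω sin φ = 2 × 7.29×10⁻⁵ × sin 76° = 1.41×10⁻⁴ s⁻¹
Height gradient: |∂Z/∂n| = 30 m / 268000 m = 1.12×10⁻⁴
On a pressure surface, geostrophic balance gives V_g = (g/f)|∂Z/∂n|:
V_g = 9.81 × 1.12×10⁻⁴ / 1.41×10⁻⁴ = 7.76 m/s
Converting: 7.76 m/s × 1.944 = 15.1 knots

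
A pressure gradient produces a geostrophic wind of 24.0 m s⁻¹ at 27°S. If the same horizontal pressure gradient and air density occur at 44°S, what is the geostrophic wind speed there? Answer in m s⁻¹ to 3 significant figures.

15.7 m s⁻¹

With the same pressure gradient and density, V_g ∝ 1/f ∝ 1/sin φ.
V₂ = V₁ · sin φ₁ / sin φ₂ = 24.0 × sin 27° / sin 44°
V₂ = 24.0 × 0.4540/0.6947 = 15.7 m s⁻¹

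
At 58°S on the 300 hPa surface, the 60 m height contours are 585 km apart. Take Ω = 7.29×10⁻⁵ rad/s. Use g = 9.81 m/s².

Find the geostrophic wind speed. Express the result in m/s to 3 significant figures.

8.14 m/s

Coriolis parameter at 58°S:
f = 2Ω sin φ = 2 × 7.29×10⁻⁵ × sin 58° = 1.24×10⁻⁴ s⁻¹
Height gradient: |∂Z/∂n| = 60 m / 585000 m = 1.03×10⁻⁴
On a pressure surface, geostrophic balance gives V_g = (g/f)|∂Z/∂n|:
V_g = 9.81 × 1.03×10⁻⁴ / 1.24×10⁻⁴ = 8.14 m/s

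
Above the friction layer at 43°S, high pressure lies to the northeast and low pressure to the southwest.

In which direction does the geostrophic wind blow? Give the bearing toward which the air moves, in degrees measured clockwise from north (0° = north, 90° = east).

135°

The pressure-gradient force points toward the southwest (bearing 225°).
Geostrophic balance: in the Southern Hemisphere the Coriolis force deflects motion to the left, so the geostrophic wind blows 90° to the left of the pressure-gradient force (low pressure on the right).
Rotating 225° by 90° counterclockwise gives 135° — the wind blows toward the southeast.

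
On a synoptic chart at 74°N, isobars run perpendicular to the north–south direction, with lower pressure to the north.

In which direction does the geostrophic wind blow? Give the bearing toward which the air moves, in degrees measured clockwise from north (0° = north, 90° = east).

The pressure-gradient force points toward the north (bearing 000°).
Geostrophic balance: in the Northern Hemisphere the Coriolis force deflects motion to the right, so the geostrophic wind blows 90° to the right of the pressure-gradient force (low pressure on the left).
Rotating 000° by 90° clockwise gives 090° — the wind blows toward the east.

090°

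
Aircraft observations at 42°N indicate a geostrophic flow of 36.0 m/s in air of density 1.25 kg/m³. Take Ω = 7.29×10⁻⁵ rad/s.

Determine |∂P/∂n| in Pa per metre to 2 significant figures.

Coriolis parameter at 42°N:
f = 2Ω sin φ = 2 × 7.29×10⁻⁵ × sin 42° = 9.76×10⁻⁵ s⁻¹
Geostrophic balance rearranged: |∂P/∂n| = f ρ V_g
|∂P/∂n| = 9.76×10⁻⁵ × 1.25 × 36.0 = 4.39×10⁻³ Pa/m

4.4×10⁻³ Pa/m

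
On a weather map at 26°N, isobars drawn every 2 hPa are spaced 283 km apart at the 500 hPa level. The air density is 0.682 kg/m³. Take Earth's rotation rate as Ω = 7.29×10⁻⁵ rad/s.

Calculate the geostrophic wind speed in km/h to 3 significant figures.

58.4 km/h

Coriolis parameter at 26°N:
f = 2Ω sin φ = 2 × 7.29×10⁻⁵ × sin 26° = 6.39×10⁻⁵ s⁻¹
Pressure gradient: |∂P/∂n| = 200 Pa / 283000 m = 7.07×10⁻⁴ Pa/m
Geostrophic balance (pressure-gradient force = Coriolis force):
V_g = (1/(fρ)) |∂P/∂n| = 7.07×10⁻⁴ / (6.39×10⁻⁵ × 0.682) = 16.2 m/s
Converting: 16.2 m/s × 3.6 = 58.4 km/h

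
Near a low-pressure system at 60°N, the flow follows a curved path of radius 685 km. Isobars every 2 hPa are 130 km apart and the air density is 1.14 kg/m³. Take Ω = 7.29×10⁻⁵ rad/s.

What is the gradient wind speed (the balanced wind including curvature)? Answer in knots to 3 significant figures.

18.7 knots

Coriolis parameter at 60°N:
f = 2Ω sin φ = 2 × 7.29×10⁻⁵ × sin 60° = 1.26×10⁻⁴ s⁻¹
Pressure gradient: |∂P/∂n| = 200 Pa / 130000 m = 1.54×10⁻³ Pa/m
Geostrophic speed: V_g = |∂P/∂n|/(fρ) = 1.54×10⁻³/(1.26×10⁻⁴ × 1.14) = 10.7 m/s
Around a low, centrifugal force acts outward with Coriolis, so pressure-gradient force balances both:
(1/ρ)|∂P/∂n| = fV + V²/R  →  V² + fR·V − fR·V_g = 0
With fR = 1.26×10⁻⁴ × 685×10³ m = 86.5 m/s:
V = [−fR + √((fR)² + 4 fR V_g)]/2 = [−86.5 + √(86.5² + 4×86.5×10.7)]/2 = 9.62 m/s
Subgeostrophic (V < V_g = 10.7 m/s), as expected around a low.
Converting: 9.62 m/s × 1.944 = 18.7 knots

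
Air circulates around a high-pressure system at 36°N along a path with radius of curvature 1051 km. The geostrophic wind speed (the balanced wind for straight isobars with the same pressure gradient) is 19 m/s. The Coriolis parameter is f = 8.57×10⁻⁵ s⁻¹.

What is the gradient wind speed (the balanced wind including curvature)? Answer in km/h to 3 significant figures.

98.0 km/h

Around a high, pressure-gradient force acts outward with centrifugal, so Coriolis balances both:
fV = (1/ρ)|∂P/∂n| + V²/R  →  V² − fR·V + fR·V_g = 0
With fR = 8.57×10⁻⁵ × 1051×10³ m = 90.1 m/s:
V = [fR − √((fR)² − 4 fR V_g)]/2 = [90.1 − √(90.1² − 4×90.1×19)]/2 = 27.2 m/s
Supergeostrophic (V > V_g = 19 m/s), as expected around a high.
Converting: 27.2 m/s × 3.6 = 98.0 km/h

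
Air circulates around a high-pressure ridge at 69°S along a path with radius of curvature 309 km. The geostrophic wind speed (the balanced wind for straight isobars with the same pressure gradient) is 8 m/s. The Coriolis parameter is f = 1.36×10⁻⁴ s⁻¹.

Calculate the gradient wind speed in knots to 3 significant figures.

20.9 knots

Around a high, pressure-gradient force acts outward with centrifugal, so Coriolis balances both:
fV = (1/ρ)|∂P/∂n| + V²/R  →  V² − fR·V + fR·V_g = 0
With fR = 1.36×10⁻⁴ × 309×10³ m = 42.0 m/s:
V = [fR − √((fR)² − 4 fR V_g)]/2 = [42.0 − √(42.0² − 4×42.0×8)]/2 = 10.7 m/s
Supergeostrophic (V > V_g = 8 m/s), as expected around a high.
Converting: 10.7 m/s × 1.944 = 20.9 knots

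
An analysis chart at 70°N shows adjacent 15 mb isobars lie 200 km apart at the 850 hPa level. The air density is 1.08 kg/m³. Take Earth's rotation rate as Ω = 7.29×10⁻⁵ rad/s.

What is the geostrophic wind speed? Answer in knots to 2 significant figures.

Coriolis parameter at 70°N:
f = 2Ω sin φ = 2 × 7.29×10⁻⁵ × sin 70° = 1.37×10⁻⁴ s⁻¹
Pressure gradient: |∂P/∂n| = 1500 Pa / 200000 m = 7.50×10⁻³ Pa/m
Geostrophic balance (pressure-gradient force = Coriolis force):
V_g = (1/(fρ)) |∂P/∂n| = 7.50×10⁻³ / (1.37×10⁻⁴ × 1.08) = 50.7 m/s
Converting: 50.7 m/s × 1.944 = 99 knots

99 knots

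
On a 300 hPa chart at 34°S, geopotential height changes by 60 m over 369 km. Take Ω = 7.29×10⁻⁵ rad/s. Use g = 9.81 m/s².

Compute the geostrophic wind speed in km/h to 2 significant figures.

70 km/h

Coriolis parameter at 34°S:
f = 2Ω sin φ = 2 × 7.29×10⁻⁵ × sin 34° = 8.15×10⁻⁵ s⁻¹
Height gradient: |∂Z/∂n| = 60 m / 369000 m = 1.63×10⁻⁴
On a pressure surface, geostrophic balance gives V_g = (g/f)|∂Z/∂n|:
V_g = 9.81 × 1.63×10⁻⁴ / 8.15×10⁻⁵ = 19.6 m/s
Converting: 19.6 m/s × 3.6 = 70 km/h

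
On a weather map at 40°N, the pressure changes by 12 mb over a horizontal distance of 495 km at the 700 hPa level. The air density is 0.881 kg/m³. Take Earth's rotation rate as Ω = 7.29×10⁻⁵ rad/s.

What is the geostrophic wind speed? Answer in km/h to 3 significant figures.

106 km/h

Coriolis parameter at 40°N:
f = 2Ω sin φ = 2 × 7.29×10⁻⁵ × sin 40° = 9.37×10⁻⁵ s⁻¹
Pressure gradient: |∂P/∂n| = 1200 Pa / 495000 m = 2.42×10⁻³ Pa/m
Geostrophic balance (pressure-gradient force = Coriolis force):
V_g = (1/(fρ)) |∂P/∂n| = 2.42×10⁻³ / (9.37×10⁻⁵ × 0.881) = 29.4 m/s
Converting: 29.4 m/s × 3.6 = 106 km/h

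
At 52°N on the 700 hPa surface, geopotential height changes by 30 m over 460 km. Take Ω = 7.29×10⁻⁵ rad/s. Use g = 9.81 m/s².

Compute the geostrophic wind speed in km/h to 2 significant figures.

Coriolis parameter at 52°N:
f = 2Ω sin φ = 2 × 7.29×10⁻⁵ × sin 52° = 1.15×10⁻⁴ s⁻¹
Height gradient: |∂Z/∂n| = 30 m / 460000 m = 6.52×10⁻⁵
On a pressure surface, geostrophic balance gives V_g = (g/f)|∂Z/∂n|:
V_g = 9.81 × 6.52×10⁻⁵ / 1.15×10⁻⁴ = 5.57 m/s
Converting: 5.57 m/s × 3.6 = 20 km/h

20 km/h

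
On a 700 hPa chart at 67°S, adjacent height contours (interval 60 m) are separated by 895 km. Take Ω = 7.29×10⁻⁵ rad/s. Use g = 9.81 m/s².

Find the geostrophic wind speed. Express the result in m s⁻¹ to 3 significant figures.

Coriolis parameter at 67°S:
f = 2Ω sin φ = 2 × 7.29×10⁻⁵ × sin 67° = 1.34×10⁻⁴ s⁻¹
Height gradient: |∂Z/∂n| = 60 m / 895000 m = 6.70×10⁻⁵
On a pressure surface, geostrophic balance gives V_g = (g/f)|∂Z/∂n|:
V_g = 9.81 × 6.70×10⁻⁵ / 1.34×10⁻⁴ = 4.90 m/s

4.90 m s⁻¹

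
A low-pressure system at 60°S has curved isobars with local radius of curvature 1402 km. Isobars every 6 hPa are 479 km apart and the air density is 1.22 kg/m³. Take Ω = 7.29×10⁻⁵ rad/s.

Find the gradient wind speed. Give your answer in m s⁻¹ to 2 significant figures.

Coriolis parameter at 60°S:
f = 2Ω sin φ = 2 × 7.29×10⁻⁵ × sin 60° = 1.26×10⁻⁴ s⁻¹
Pressure gradient: |∂P/∂n| = 600 Pa / 479000 m = 1.25×10⁻³ Pa/m
Geostrophic speed: V_g = |∂P/∂n|/(fρ) = 1.25×10⁻³/(1.26×10⁻⁴ × 1.22) = 8.13 m/s
Around a low, centrifugal force acts outward with Coriolis, so pressure-gradient force balances both:
(1/ρ)|∂P/∂n| = fV + V²/R  →  V² + fR·V − fR·V_g = 0
With fR = 1.26×10⁻⁴ × 1402×10³ m = 177 m/s:
V = [−fR + √((fR)² + 4 fR V_g)]/2 = [−177 + √(177² + 4×177×8.13)]/2 = 7.79 m/s
Subgeostrophic (V < V_g = 8.13 m/s), as expected around a low.

7.8 m s⁻¹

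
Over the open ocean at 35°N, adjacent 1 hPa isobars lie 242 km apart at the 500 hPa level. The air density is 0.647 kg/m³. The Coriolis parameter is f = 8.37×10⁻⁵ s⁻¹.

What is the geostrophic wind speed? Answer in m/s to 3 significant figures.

7.63 m/s

Pressure gradient: |∂P/∂n| = 100 Pa / 242000 m = 4.13×10⁻⁴ Pa/m
Geostrophic balance (pressure-gradient force = Coriolis force):
V_g = (1/(fρ)) |∂P/∂n| = 4.13×10⁻⁴ / (8.37×10⁻⁵ × 0.647) = 7.63 m/s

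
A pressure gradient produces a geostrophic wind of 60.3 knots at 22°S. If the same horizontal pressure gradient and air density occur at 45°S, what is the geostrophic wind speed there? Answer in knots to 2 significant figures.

32 knots

With the same pressure gradient and density, V_g ∝ 1/f ∝ 1/sin φ.
V₂ = V₁ · sin φ₁ / sin φ₂ = 60.3 × sin 22° / sin 45°
V₂ = 60.3 × 0.3746/0.7071 = 32 knots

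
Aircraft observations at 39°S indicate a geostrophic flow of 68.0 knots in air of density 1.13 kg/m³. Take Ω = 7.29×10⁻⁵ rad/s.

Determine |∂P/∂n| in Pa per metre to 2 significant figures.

3.6×10⁻³ Pa/m

Coriolis parameter at 39°S:
f = 2Ω sin φ = 2 × 7.29×10⁻⁵ × sin 39° = 9.18×10⁻⁵ s⁻¹
Wind speed in SI: 68.0 knots = 35.0 m/s
Geostrophic balance rearranged: |∂P/∂n| = f ρ V_g
|∂P/∂n| = 9.18×10⁻⁵ × 1.13 × 35.0 = 3.63×10⁻³ Pa/m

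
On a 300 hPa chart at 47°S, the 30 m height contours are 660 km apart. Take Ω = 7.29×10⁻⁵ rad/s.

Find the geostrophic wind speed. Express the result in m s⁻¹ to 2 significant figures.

4.2 m s⁻¹

Coriolis parameter at 47°S:
f = 2Ω sin φ = 2 × 7.29×10⁻⁵ × sin 47° = 1.07×10⁻⁴ s⁻¹
Height gradient: |∂Z/∂n| = 30 m / 660000 m = 4.55×10⁻⁵
On a pressure surface, geostrophic balance gives V_g = (g/f)|∂Z/∂n|:
V_g = 9.81 × 4.55×10⁻⁵ / 1.07×10⁻⁴ = 4.18 m/s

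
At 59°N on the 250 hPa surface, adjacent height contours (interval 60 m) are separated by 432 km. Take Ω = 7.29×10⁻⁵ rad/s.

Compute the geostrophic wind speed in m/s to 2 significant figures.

Coriolis parameter at 59°N:
f = 2Ω sin φ = 2 × 7.29×10⁻⁵ × sin 59° = 1.25×10⁻⁴ s⁻¹
Height gradient: |∂Z/∂n| = 60 m / 432000 m = 1.39×10⁻⁴
On a pressure surface, geostrophic balance gives V_g = (g/f)|∂Z/∂n|:
V_g = 9.81 × 1.39×10⁻⁴ / 1.25×10⁻⁴ = 10.9 m/s

11 m/s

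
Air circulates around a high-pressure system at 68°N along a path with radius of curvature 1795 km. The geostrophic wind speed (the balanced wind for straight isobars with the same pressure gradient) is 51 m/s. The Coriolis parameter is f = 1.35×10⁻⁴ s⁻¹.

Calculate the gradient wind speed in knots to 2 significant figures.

140 knots

Around a high, pressure-gradient force acts outward with centrifugal, so Coriolis balances both:
fV = (1/ρ)|∂P/∂n| + V²/R  →  V² − fR·V + fR·V_g = 0
With fR = 1.35×10⁻⁴ × 1795×10³ m = 242 m/s:
V = [fR − √((fR)² − 4 fR V_g)]/2 = [242 − √(242² − 4×242×51)]/2 = 73 m/s
Supergeostrophic (V > V_g = 51 m/s), as expected around a high.
Converting: 73 m/s × 1.944 = 140 knots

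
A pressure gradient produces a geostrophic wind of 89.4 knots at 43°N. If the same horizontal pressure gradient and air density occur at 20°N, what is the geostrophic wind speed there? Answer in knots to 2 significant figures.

With the same pressure gradient and density, V_g ∝ 1/f ∝ 1/sin φ.
V₂ = V₁ · sin φ₁ / sin φ₂ = 89.4 × sin 43° / sin 20°
V₂ = 89.4 × 0.6820/0.3420 = 180 knots

180 knots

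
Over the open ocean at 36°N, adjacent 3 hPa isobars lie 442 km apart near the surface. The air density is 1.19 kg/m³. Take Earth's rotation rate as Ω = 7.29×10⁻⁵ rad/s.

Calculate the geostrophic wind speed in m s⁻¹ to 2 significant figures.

Coriolis parameter at 36°N:
f = 2Ω sin φ = 2 × 7.29×10⁻⁵ × sin 36° = 8.57×10⁻⁵ s⁻¹
Pressure gradient: |∂P/∂n| = 300 Pa / 442000 m = 6.79×10⁻⁴ Pa/m
Geostrophic balance (pressure-gradient force = Coriolis force):
V_g = (1/(fρ)) |∂P/∂n| = 6.79×10⁻⁴ / (8.57×10⁻⁵ × 1.19) = 6.66 m/s

6.7 m s⁻¹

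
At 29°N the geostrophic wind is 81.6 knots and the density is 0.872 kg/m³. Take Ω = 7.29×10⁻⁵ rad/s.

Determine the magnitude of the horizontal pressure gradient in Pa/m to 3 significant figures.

Coriolis parameter at 29°N:
f = 2Ω sin φ = 2 × 7.29×10⁻⁵ × sin 29° = 7.07×10⁻⁵ s⁻¹
Wind speed in SI: 81.6 knots = 42.0 m/s
Geostrophic balance rearranged: |∂P/∂n| = f ρ V_g
|∂P/∂n| = 7.07×10⁻⁵ × 0.872 × 42.0 = 2.59×10⁻³ Pa/m

2.59×10⁻³ Pa/m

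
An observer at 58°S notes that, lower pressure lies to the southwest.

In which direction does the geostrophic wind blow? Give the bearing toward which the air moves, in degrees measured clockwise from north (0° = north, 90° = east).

The pressure-gradient force points toward the southwest (bearing 225°).
Geostrophic balance: in the Southern Hemisphere the Coriolis force deflects motion to the left, so the geostrophic wind blows 90° to the left of the pressure-gradient force (low pressure on the right).
Rotating 225° by 90° counterclockwise gives 135° — the wind blows toward the southeast.

135°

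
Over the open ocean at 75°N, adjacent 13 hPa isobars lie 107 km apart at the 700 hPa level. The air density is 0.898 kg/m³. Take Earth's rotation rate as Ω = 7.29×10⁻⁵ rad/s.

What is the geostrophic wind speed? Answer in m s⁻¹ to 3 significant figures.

96.1 m s⁻¹

Coriolis parameter at 75°N:
f = 2Ω sin φ = 2 × 7.29×10⁻⁵ × sin 75° = 1.41×10⁻⁴ s⁻¹
Pressure gradient: |∂P/∂n| = 1300 Pa / 107000 m = 1.21×10⁻² Pa/m
Geostrophic balance (pressure-gradient force = Coriolis force):
V_g = (1/(fρ)) |∂P/∂n| = 1.21×10⁻² / (1.41×10⁻⁴ × 0.898) = 96.1 m/s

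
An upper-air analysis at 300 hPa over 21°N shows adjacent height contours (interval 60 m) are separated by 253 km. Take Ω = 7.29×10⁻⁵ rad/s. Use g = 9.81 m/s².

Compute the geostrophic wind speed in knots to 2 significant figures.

Coriolis parameter at 21°N:
f = 2Ω sin φ = 2 × 7.29×10⁻⁵ × sin 21° = 5.23×10⁻⁵ s⁻¹
Height gradient: |∂Z/∂n| = 60 m / 253000 m = 2.37×10⁻⁴
On a pressure surface, geostrophic balance gives V_g = (g/f)|∂Z/∂n|:
V_g = 9.81 × 2.37×10⁻⁴ / 5.23×10⁻⁵ = 44.5 m/s
Converting: 44.5 m/s × 1.944 = 87 knots

87 knots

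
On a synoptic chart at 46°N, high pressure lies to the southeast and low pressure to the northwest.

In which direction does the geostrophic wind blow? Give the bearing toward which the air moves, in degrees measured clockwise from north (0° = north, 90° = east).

045°

The pressure-gradient force points toward the northwest (bearing 315°).
Geostrophic balance: in the Northern Hemisphere the Coriolis force deflects motion to the right, so the geostrophic wind blows 90° to the right of the pressure-gradient force (low pressure on the left).
Rotating 315° by 90° clockwise gives 045° — the wind blows toward the northeast.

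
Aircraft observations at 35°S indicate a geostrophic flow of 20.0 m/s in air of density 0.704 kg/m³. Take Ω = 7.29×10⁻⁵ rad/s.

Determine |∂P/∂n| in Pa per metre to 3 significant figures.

1.18×10⁻³ Pa/m

Coriolis parameter at 35°S:
f = 2Ω sin φ = 2 × 7.29×10⁻⁵ × sin 35° = 8.36×10⁻⁵ s⁻¹
Geostrophic balance rearranged: |∂P/∂n| = f ρ V_g
|∂P/∂n| = 8.36×10⁻⁵ × 0.704 × 20.0 = 1.18×10⁻³ Pa/m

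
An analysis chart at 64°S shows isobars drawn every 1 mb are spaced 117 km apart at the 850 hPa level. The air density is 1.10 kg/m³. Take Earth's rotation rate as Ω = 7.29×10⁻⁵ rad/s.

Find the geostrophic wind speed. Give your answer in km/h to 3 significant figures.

21.3 km/h

Coriolis parameter at 64°S:
f = 2Ω sin φ = 2 × 7.29×10⁻⁵ × sin 64° = 1.31×10⁻⁴ s⁻¹
Pressure gradient: |∂P/∂n| = 100 Pa / 117000 m = 8.55×10⁻⁴ Pa/m
Geostrophic balance (pressure-gradient force = Coriolis force):
V_g = (1/(fρ)) |∂P/∂n| = 8.55×10⁻⁴ / (1.31×10⁻⁴ × 1.10) = 5.93 m/s
Converting: 5.93 m/s × 3.6 = 21.3 km/h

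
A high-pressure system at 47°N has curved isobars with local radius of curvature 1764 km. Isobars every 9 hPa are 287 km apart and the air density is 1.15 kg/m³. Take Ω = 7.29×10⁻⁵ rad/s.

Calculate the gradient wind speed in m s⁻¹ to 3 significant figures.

Coriolis parameter at 47°N:
f = 2Ω sin φ = 2 × 7.29×10⁻⁵ × sin 47° = 1.07×10⁻⁴ s⁻¹
Pressure gradient: |∂P/∂n| = 900 Pa / 287000 m = 3.14×10⁻³ Pa/m
Geostrophic speed: V_g = |∂P/∂n|/(fρ) = 3.14×10⁻³/(1.07×10⁻⁴ × 1.15) = 25.6 m/s
Around a high, pressure-gradient force acts outward with centrifugal, so Coriolis balances both:
fV = (1/ρ)|∂P/∂n| + V²/R  →  V² − fR·V + fR·V_g = 0
With fR = 1.07×10⁻⁴ × 1764×10³ m = 188 m/s:
V = [fR − √((fR)² − 4 fR V_g)]/2 = [188 − √(188² − 4×188×25.6)]/2 = 30.5 m/s
Supergeostrophic (V > V_g = 25.6 m/s), as expected around a high.

30.5 m s⁻¹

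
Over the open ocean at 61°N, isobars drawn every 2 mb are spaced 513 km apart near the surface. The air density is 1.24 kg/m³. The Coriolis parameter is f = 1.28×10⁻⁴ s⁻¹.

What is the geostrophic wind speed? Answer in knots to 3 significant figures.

4.77 knots

Pressure gradient: |∂P/∂n| = 200 Pa / 513000 m = 3.90×10⁻⁴ Pa/m
Geostrophic balance (pressure-gradient force = Coriolis force):
V_g = (1/(fρ)) |∂P/∂n| = 3.90×10⁻⁴ / (1.28×10⁻⁴ × 1.24) = 2.46 m/s
Converting: 2.46 m/s × 1.944 = 4.77 knots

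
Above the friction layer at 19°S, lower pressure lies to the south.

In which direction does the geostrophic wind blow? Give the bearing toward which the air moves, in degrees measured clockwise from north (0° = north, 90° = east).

The pressure-gradient force points toward the south (bearing 180°).
Geostrophic balance: in the Southern Hemisphere the Coriolis force deflects motion to the left, so the geostrophic wind blows 90° to the left of the pressure-gradient force (low pressure on the right).
Rotating 180° by 90° counterclockwise gives 090° — the wind blows toward the east.

090°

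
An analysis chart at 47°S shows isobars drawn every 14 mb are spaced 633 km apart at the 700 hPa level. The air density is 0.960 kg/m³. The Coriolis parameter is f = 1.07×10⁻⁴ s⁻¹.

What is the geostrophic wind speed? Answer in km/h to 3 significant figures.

Pressure gradient: |∂P/∂n| = 1400 Pa / 633000 m = 2.21×10⁻³ Pa/m
Geostrophic balance (pressure-gradient force = Coriolis force):
V_g = (1/(fρ)) |∂P/∂n| = 2.21×10⁻³ / (1.07×10⁻⁴ × 0.960) = 21.5 m/s
Converting: 21.5 m/s × 3.6 = 77.5 km/h

77.5 km/h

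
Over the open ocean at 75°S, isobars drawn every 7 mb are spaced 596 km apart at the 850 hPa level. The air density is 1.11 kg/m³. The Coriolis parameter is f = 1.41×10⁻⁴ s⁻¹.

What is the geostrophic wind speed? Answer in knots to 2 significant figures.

15 knots

Pressure gradient: |∂P/∂n| = 700 Pa / 596000 m = 1.17×10⁻³ Pa/m
Geostrophic balance (pressure-gradient force = Coriolis force):
V_g = (1/(fρ)) |∂P/∂n| = 1.17×10⁻³ / (1.41×10⁻⁴ × 1.11) = 7.50 m/s
Converting: 7.50 m/s × 1.944 = 15 knots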